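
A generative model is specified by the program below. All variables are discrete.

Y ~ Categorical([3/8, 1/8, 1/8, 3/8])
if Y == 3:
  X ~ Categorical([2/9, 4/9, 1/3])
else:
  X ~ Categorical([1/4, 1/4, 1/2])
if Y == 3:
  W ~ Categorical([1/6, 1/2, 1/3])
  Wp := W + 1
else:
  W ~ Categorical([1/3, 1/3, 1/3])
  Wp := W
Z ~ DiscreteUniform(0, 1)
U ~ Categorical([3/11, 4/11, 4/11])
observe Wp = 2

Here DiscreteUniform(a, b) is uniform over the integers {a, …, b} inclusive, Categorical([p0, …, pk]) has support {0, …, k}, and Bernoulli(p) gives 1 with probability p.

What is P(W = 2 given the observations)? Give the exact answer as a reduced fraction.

P(W = 2 | obs) = 10/19

Enumerate traces; 72 have nonzero weight after conditioning:
  (Y=0, X=0, W=2, Z=0, U=0) weight 3/704
  (Y=0, X=0, W=2, Z=0, U=1) weight 1/176
  (Y=0, X=0, W=2, Z=0, U=2) weight 1/176
  (Y=0, X=0, W=2, Z=1, U=0) weight 3/704
  (Y=0, X=0, W=2, Z=1, U=1) weight 1/176
  (Y=0, X=0, W=2, Z=1, U=2) weight 1/176
  (Y=0, X=1, W=2, Z=0, U=0) weight 3/704
  (Y=0, X=1, W=2, Z=0, U=1) weight 1/176
  (Y=3, X=0, W=1, Z=0, U=0) weight 1/176
  … 63 more
Group by W:
  weight(W=1) = 3/16
  weight(W=2) = 5/24
Total weight = 3/16 + 5/24 = 19/48
P(W=1 | obs) = 3/16 / 19/48 = 9/19
P(W=2 | obs) = 5/24 / 19/48 = 10/19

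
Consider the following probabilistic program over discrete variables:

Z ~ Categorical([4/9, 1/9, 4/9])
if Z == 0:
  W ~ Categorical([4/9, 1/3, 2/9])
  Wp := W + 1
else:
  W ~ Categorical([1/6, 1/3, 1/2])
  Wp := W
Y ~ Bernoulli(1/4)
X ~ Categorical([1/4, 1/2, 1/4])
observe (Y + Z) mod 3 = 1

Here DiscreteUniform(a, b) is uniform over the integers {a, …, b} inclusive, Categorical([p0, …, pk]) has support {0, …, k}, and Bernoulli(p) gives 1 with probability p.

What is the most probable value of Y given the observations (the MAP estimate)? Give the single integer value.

Enumerate traces; 18 have nonzero weight after conditioning:
  (Z=0, W=0, Y=1, X=0) weight 1/81
  (Z=0, W=0, Y=1, X=1) weight 2/81
  (Z=0, W=0, Y=1, X=2) weight 1/81
  (Z=0, W=1, Y=1, X=0) weight 1/108
  (Z=0, W=1, Y=1, X=1) weight 1/54
  (Z=0, W=1, Y=1, X=2) weight 1/108
  (Z=0, W=2, Y=1, X=0) weight 1/162
  (Z=0, W=2, Y=1, X=1) weight 1/81
  (Z=1, W=0, Y=0, X=0) weight 1/288
  … 9 more
Group by Y:
  weight(Y=0) = 1/12
  weight(Y=1) = 1/9
Total weight = 1/12 + 1/9 = 7/36
P(Y=0 | obs) = 1/12 / 7/36 = 3/7
P(Y=1 | obs) = 1/9 / 7/36 = 4/7
argmax = 1

argmax_v P(Y = v | obs) = 1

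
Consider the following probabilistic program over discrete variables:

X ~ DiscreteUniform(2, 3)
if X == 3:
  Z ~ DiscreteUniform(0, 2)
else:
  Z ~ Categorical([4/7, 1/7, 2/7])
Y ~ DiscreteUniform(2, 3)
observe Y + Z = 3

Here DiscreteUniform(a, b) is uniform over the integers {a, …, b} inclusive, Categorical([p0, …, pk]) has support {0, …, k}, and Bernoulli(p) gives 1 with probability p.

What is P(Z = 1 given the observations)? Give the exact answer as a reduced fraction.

Enumerate traces; 4 have nonzero weight after conditioning:
  (X=2, Z=0, Y=3) weight 1/7
  (X=2, Z=1, Y=2) weight 1/28
  (X=3, Z=0, Y=3) weight 1/12
  (X=3, Z=1, Y=2) weight 1/12
Group by Z:
  weight(Z=0) = 19/84
  weight(Z=1) = 5/42
Total weight = 19/84 + 5/42 = 29/84
P(Z=0 | obs) = 19/84 / 29/84 = 19/29
P(Z=1 | obs) = 5/42 / 29/84 = 10/29

P(Z = 1 | obs) = 10/29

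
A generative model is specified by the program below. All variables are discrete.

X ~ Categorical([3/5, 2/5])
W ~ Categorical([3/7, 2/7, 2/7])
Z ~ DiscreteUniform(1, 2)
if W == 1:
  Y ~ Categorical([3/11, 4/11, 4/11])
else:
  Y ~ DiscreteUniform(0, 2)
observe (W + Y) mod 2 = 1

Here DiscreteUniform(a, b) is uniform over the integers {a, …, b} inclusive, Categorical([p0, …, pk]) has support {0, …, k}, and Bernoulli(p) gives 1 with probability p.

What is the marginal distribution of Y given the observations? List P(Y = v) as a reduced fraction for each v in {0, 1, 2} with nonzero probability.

Enumerate traces; 16 have nonzero weight after conditioning:
  (X=0, W=0, Z=1, Y=1) weight 3/70
  (X=0, W=0, Z=2, Y=1) weight 3/70
  (X=0, W=1, Z=1, Y=0) weight 9/385
  (X=0, W=1, Z=1, Y=2) weight 12/385
  (X=0, W=1, Z=2, Y=0) weight 9/385
  (X=0, W=1, Z=2, Y=2) weight 12/385
  (X=0, W=2, Z=1, Y=1) weight 1/35
  (X=0, W=2, Z=2, Y=1) weight 1/35
  … 8 more
Group by Y:
  weight(Y=0) = 6/77
  weight(Y=1) = 5/21
  weight(Y=2) = 8/77
Total weight = 6/77 + 5/21 + 8/77 = 97/231
P(Y=0 | obs) = 6/77 / 97/231 = 18/97
P(Y=1 | obs) = 5/21 / 97/231 = 55/97
P(Y=2 | obs) = 8/77 / 97/231 = 24/97

P(Y=0) = 18/97, P(Y=1) = 55/97, P(Y=2) = 24/97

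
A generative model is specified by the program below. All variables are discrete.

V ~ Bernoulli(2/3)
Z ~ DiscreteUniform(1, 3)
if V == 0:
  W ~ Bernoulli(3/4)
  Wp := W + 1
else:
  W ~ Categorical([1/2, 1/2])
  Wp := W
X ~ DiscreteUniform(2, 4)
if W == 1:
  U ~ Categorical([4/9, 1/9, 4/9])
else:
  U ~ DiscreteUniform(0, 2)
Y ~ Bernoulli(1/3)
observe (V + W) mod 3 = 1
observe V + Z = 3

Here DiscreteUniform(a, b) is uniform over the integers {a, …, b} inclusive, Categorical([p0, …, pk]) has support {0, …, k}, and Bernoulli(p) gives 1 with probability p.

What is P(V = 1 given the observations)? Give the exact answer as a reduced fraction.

Enumerate traces; 36 have nonzero weight after conditioning:
  (V=0, Z=3, W=1, X=2, U=0, Y=0) weight 2/243
  (V=0, Z=3, W=1, X=2, U=0, Y=1) weight 1/243
  (V=0, Z=3, W=1, X=2, U=1, Y=0) weight 1/486
  (V=0, Z=3, W=1, X=2, U=1, Y=1) weight 1/972
  (V=0, Z=3, W=1, X=2, U=2, Y=0) weight 2/243
  (V=0, Z=3, W=1, X=2, U=2, Y=1) weight 1/243
  (V=0, Z=3, W=1, X=3, U=0, Y=0) weight 2/243
  (V=0, Z=3, W=1, X=3, U=0, Y=1) weight 1/243
  (V=1, Z=2, W=0, X=2, U=0, Y=0) weight 2/243
  … 27 more
Group by V:
  weight(V=0) = 1/12
  weight(V=1) = 1/9
Total weight = 1/12 + 1/9 = 7/36
P(V=0 | obs) = 1/12 / 7/36 = 3/7
P(V=1 | obs) = 1/9 / 7/36 = 4/7

P(V = 1 | obs) = 4/7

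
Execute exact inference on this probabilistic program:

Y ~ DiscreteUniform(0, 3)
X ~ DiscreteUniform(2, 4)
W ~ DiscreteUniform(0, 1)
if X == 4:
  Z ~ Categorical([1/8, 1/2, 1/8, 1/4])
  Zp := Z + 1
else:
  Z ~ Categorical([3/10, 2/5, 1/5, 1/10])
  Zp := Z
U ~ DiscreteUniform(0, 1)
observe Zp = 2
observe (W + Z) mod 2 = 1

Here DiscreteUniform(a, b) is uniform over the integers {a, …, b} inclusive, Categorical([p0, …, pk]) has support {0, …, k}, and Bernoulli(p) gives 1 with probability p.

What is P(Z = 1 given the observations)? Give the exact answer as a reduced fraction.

Enumerate traces; 24 have nonzero weight after conditioning:
  (Y=0, X=2, W=1, Z=2, U=0) weight 1/240
  (Y=0, X=2, W=1, Z=2, U=1) weight 1/240
  (Y=0, X=3, W=1, Z=2, U=0) weight 1/240
  (Y=0, X=3, W=1, Z=2, U=1) weight 1/240
  (Y=0, X=4, W=0, Z=1, U=0) weight 1/96
  (Y=0, X=4, W=0, Z=1, U=1) weight 1/96
  (Y=1, X=2, W=1, Z=2, U=0) weight 1/240
  (Y=1, X=2, W=1, Z=2, U=1) weight 1/240
  … 16 more
Group by Z:
  weight(Z=1) = 1/12
  weight(Z=2) = 1/15
Total weight = 1/12 + 1/15 = 3/20
P(Z=1 | obs) = 1/12 / 3/20 = 5/9
P(Z=2 | obs) = 1/15 / 3/20 = 4/9

P(Z = 1 | obs) = 5/9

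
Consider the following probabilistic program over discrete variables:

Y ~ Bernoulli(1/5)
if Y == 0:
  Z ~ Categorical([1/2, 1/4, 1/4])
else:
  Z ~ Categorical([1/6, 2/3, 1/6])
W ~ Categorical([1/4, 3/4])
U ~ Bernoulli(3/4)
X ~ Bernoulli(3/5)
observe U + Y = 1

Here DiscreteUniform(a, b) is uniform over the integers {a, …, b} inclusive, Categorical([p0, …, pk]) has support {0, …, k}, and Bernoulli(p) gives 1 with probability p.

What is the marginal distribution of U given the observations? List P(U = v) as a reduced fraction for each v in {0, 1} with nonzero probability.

Enumerate traces; 24 have nonzero weight after conditioning:
  (Y=0, Z=0, W=0, U=1, X=0) weight 3/100
  (Y=0, Z=0, W=0, U=1, X=1) weight 9/200
  (Y=0, Z=0, W=1, U=1, X=0) weight 9/100
  (Y=0, Z=0, W=1, U=1, X=1) weight 27/200
  (Y=0, Z=1, W=0, U=1, X=0) weight 3/200
  (Y=0, Z=1, W=0, U=1, X=1) weight 9/400
  (Y=0, Z=1, W=1, U=1, X=0) weight 9/200
  (Y=0, Z=1, W=1, U=1, X=1) weight 27/400
  (Y=1, Z=0, W=0, U=0, X=0) weight 1/1200
  … 15 more
Group by U:
  weight(U=0) = 1/20
  weight(U=1) = 3/5
Total weight = 1/20 + 3/5 = 13/20
P(U=0 | obs) = 1/20 / 13/20 = 1/13
P(U=1 | obs) = 3/5 / 13/20 = 12/13

P(U=0) = 1/13, P(U=1) = 12/13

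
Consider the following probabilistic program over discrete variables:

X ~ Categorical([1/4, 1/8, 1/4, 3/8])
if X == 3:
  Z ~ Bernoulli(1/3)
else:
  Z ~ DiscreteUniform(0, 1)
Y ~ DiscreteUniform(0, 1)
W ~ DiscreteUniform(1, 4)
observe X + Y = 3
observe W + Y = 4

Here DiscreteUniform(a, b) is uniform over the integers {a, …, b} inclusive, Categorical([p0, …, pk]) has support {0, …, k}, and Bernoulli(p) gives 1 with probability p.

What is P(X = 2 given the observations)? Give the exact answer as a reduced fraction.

P(X = 2 | obs) = 2/5

Enumerate traces; 4 have nonzero weight after conditioning:
  (X=2, Z=0, Y=1, W=3) weight 1/64
  (X=2, Z=1, Y=1, W=3) weight 1/64
  (X=3, Z=0, Y=0, W=4) weight 1/32
  (X=3, Z=1, Y=0, W=4) weight 1/64
Group by X:
  weight(X=2) = 1/32
  weight(X=3) = 3/64
Total weight = 1/32 + 3/64 = 5/64
P(X=2 | obs) = 1/32 / 5/64 = 2/5
P(X=3 | obs) = 3/64 / 5/64 = 3/5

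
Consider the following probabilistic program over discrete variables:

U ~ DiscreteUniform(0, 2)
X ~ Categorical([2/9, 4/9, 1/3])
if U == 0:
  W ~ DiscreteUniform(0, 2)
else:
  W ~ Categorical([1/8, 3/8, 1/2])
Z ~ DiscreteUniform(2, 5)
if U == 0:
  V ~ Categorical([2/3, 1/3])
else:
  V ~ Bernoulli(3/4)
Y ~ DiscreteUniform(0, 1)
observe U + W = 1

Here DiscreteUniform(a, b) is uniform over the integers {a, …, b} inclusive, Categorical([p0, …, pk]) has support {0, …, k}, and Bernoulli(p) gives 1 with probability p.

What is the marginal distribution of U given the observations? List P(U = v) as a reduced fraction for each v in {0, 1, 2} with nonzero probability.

Enumerate traces; 96 have nonzero weight after conditioning:
  (U=0, X=0, W=1, Z=2, V=0, Y=0) weight 1/486
  (U=0, X=0, W=1, Z=2, V=0, Y=1) weight 1/486
  (U=0, X=0, W=1, Z=2, V=1, Y=0) weight 1/972
  (U=0, X=0, W=1, Z=2, V=1, Y=1) weight 1/972
  (U=0, X=0, W=1, Z=3, V=0, Y=0) weight 1/486
  (U=0, X=0, W=1, Z=3, V=0, Y=1) weight 1/486
  (U=0, X=0, W=1, Z=3, V=1, Y=0) weight 1/972
  (U=0, X=0, W=1, Z=3, V=1, Y=1) weight 1/972
  (U=1, X=0, W=0, Z=2, V=0, Y=0) weight 1/3456
  … 87 more
Group by U:
  weight(U=0) = 1/9
  weight(U=1) = 1/24
Total weight = 1/9 + 1/24 = 11/72
P(U=0 | obs) = 1/9 / 11/72 = 8/11
P(U=1 | obs) = 1/24 / 11/72 = 3/11

P(U=0) = 8/11, P(U=1) = 3/11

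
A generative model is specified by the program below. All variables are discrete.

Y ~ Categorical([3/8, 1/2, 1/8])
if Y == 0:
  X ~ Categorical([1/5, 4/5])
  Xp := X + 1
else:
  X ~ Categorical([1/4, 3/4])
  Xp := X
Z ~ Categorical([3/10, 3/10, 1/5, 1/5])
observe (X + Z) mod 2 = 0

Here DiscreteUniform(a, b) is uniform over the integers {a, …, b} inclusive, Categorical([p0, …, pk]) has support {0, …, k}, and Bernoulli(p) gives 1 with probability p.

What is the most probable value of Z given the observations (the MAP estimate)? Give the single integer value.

Enumerate traces; 12 have nonzero weight after conditioning:
  (Y=0, X=0, Z=0) weight 9/400
  (Y=0, X=0, Z=2) weight 3/200
  (Y=0, X=1, Z=1) weight 9/100
  (Y=0, X=1, Z=3) weight 3/50
  (Y=1, X=0, Z=0) weight 3/80
  (Y=1, X=0, Z=2) weight 1/40
  (Y=1, X=1, Z=1) weight 9/80
  (Y=1, X=1, Z=3) weight 3/40
  … 4 more
Group by Z:
  weight(Z=0) = 111/1600
  weight(Z=1) = 369/1600
  weight(Z=2) = 37/800
  weight(Z=3) = 123/800
Total weight = 111/1600 + 369/1600 + 37/800 + 123/800 = 1/2
P(Z=0 | obs) = 111/1600 / 1/2 = 111/800
P(Z=1 | obs) = 369/1600 / 1/2 = 369/800
P(Z=2 | obs) = 37/800 / 1/2 = 37/400
P(Z=3 | obs) = 123/800 / 1/2 = 123/400
argmax = 1

argmax_v P(Z = v | obs) = 1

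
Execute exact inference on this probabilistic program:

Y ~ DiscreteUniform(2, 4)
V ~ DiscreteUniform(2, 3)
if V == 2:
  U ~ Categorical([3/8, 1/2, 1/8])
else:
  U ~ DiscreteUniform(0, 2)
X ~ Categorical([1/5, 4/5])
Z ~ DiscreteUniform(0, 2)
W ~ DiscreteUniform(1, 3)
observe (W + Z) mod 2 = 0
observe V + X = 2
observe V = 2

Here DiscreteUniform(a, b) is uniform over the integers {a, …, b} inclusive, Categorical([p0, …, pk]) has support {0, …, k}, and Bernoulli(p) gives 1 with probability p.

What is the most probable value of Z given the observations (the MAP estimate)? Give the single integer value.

argmax_v P(Z = v | obs) = 1

Enumerate traces; 36 have nonzero weight after conditioning:
  (Y=2, V=2, U=0, X=0, Z=0, W=2) weight 1/720
  (Y=2, V=2, U=0, X=0, Z=1, W=1) weight 1/720
  (Y=2, V=2, U=0, X=0, Z=1, W=3) weight 1/720
  (Y=2, V=2, U=0, X=0, Z=2, W=2) weight 1/720
  (Y=2, V=2, U=1, X=0, Z=0, W=2) weight 1/540
  (Y=2, V=2, U=1, X=0, Z=1, W=1) weight 1/540
  (Y=2, V=2, U=1, X=0, Z=1, W=3) weight 1/540
  (Y=2, V=2, U=1, X=0, Z=2, W=2) weight 1/540
  … 28 more
Group by Z:
  weight(Z=0) = 1/90
  weight(Z=1) = 1/45
  weight(Z=2) = 1/90
Total weight = 1/90 + 1/45 + 1/90 = 2/45
P(Z=0 | obs) = 1/90 / 2/45 = 1/4
P(Z=1 | obs) = 1/45 / 2/45 = 1/2
P(Z=2 | obs) = 1/90 / 2/45 = 1/4
argmax = 1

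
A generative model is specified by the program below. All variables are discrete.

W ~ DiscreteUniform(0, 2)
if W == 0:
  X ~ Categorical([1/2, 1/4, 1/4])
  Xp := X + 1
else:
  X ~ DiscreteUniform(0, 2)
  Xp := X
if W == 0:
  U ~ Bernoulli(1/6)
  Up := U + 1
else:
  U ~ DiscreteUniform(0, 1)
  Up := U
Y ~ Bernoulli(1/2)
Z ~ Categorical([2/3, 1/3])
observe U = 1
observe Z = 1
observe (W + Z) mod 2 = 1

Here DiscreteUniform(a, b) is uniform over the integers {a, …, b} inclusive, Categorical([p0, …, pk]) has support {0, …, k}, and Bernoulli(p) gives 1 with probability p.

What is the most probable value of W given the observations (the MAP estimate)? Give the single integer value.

Enumerate traces; 12 have nonzero weight after conditioning:
  (W=0, X=0, U=1, Y=0, Z=1) weight 1/216
  (W=0, X=0, U=1, Y=1, Z=1) weight 1/216
  (W=0, X=1, U=1, Y=0, Z=1) weight 1/432
  (W=0, X=1, U=1, Y=1, Z=1) weight 1/432
  (W=0, X=2, U=1, Y=0, Z=1) weight 1/432
  (W=0, X=2, U=1, Y=1, Z=1) weight 1/432
  (W=2, X=0, U=1, Y=0, Z=1) weight 1/108
  (W=2, X=0, U=1, Y=1, Z=1) weight 1/108
  … 4 more
Group by W:
  weight(W=0) = 1/54
  weight(W=2) = 1/18
Total weight = 1/54 + 1/18 = 2/27
P(W=0 | obs) = 1/54 / 2/27 = 1/4
P(W=2 | obs) = 1/18 / 2/27 = 3/4
argmax = 2

argmax_v P(W = v | obs) = 2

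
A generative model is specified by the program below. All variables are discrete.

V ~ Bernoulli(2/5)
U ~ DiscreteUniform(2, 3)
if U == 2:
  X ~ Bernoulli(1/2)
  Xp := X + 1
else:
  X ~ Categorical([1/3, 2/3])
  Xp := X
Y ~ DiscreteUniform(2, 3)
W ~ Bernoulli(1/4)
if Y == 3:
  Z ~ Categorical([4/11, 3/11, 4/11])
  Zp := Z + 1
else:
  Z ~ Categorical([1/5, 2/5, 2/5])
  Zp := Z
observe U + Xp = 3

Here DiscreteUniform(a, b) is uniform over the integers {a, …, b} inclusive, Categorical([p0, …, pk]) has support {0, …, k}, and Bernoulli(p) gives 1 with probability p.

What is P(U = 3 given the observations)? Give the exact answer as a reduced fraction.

Enumerate traces; 48 have nonzero weight after conditioning:
  (V=0, U=2, X=0, Y=2, W=0, Z=0) weight 9/800
  (V=0, U=2, X=0, Y=2, W=0, Z=1) weight 9/400
  (V=0, U=2, X=0, Y=2, W=0, Z=2) weight 9/400
  (V=0, U=2, X=0, Y=2, W=1, Z=0) weight 3/800
  (V=0, U=2, X=0, Y=2, W=1, Z=1) weight 3/400
  (V=0, U=2, X=0, Y=2, W=1, Z=2) weight 3/400
  (V=0, U=2, X=0, Y=3, W=0, Z=0) weight 9/440
  (V=0, U=2, X=0, Y=3, W=0, Z=1) weight 27/1760
  (V=0, U=3, X=0, Y=2, W=0, Z=0) weight 3/400
  … 39 more
Group by U:
  weight(U=2) = 1/4
  weight(U=3) = 1/6
Total weight = 1/4 + 1/6 = 5/12
P(U=2 | obs) = 1/4 / 5/12 = 3/5
P(U=3 | obs) = 1/6 / 5/12 = 2/5

P(U = 3 | obs) = 2/5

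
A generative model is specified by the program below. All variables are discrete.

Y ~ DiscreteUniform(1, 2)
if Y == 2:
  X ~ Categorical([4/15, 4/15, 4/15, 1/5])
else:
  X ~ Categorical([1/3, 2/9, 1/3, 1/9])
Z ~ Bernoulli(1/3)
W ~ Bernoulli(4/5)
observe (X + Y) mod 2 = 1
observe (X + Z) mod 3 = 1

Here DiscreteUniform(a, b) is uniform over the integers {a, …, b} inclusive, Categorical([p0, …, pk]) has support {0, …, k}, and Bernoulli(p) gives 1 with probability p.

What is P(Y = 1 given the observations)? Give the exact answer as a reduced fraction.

P(Y = 1 | obs) = 5/16

Enumerate traces; 6 have nonzero weight after conditioning:
  (Y=1, X=0, Z=1, W=0) weight 1/90
  (Y=1, X=0, Z=1, W=1) weight 2/45
  (Y=2, X=1, Z=0, W=0) weight 4/225
  (Y=2, X=1, Z=0, W=1) weight 16/225
  (Y=2, X=3, Z=1, W=0) weight 1/150
  (Y=2, X=3, Z=1, W=1) weight 2/75
Group by Y:
  weight(Y=1) = 1/18
  weight(Y=2) = 11/90
Total weight = 1/18 + 11/90 = 8/45
P(Y=1 | obs) = 1/18 / 8/45 = 5/16
P(Y=2 | obs) = 11/90 / 8/45 = 11/16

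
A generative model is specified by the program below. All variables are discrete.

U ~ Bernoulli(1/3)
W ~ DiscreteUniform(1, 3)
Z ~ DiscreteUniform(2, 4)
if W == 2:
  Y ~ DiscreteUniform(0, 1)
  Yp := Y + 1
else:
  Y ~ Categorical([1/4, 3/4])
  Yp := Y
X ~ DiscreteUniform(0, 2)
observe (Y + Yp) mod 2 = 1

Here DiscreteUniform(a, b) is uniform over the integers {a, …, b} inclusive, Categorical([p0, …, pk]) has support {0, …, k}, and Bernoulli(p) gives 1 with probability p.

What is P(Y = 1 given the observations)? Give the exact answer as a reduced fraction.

P(Y = 1 | obs) = 1/2

Enumerate traces; 36 have nonzero weight after conditioning:
  (U=0, W=2, Z=2, Y=0, X=0) weight 1/81
  (U=0, W=2, Z=2, Y=0, X=1) weight 1/81
  (U=0, W=2, Z=2, Y=0, X=2) weight 1/81
  (U=0, W=2, Z=2, Y=1, X=0) weight 1/81
  (U=0, W=2, Z=2, Y=1, X=1) weight 1/81
  (U=0, W=2, Z=2, Y=1, X=2) weight 1/81
  (U=0, W=2, Z=3, Y=0, X=0) weight 1/81
  (U=0, W=2, Z=3, Y=0, X=1) weight 1/81
  … 28 more
Group by Y:
  weight(Y=0) = 1/6
  weight(Y=1) = 1/6
Total weight = 1/6 + 1/6 = 1/3
P(Y=0 | obs) = 1/6 / 1/3 = 1/2
P(Y=1 | obs) = 1/6 / 1/3 = 1/2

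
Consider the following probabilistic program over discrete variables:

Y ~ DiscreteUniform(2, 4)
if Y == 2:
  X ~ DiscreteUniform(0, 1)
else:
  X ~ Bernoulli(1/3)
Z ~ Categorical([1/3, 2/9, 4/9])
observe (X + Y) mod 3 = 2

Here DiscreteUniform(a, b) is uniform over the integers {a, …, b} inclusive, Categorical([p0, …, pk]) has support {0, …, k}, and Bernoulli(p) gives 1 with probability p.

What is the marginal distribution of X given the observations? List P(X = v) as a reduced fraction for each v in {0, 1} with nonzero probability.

Enumerate traces; 6 have nonzero weight after conditioning:
  (Y=2, X=0, Z=0) weight 1/18
  (Y=2, X=0, Z=1) weight 1/27
  (Y=2, X=0, Z=2) weight 2/27
  (Y=4, X=1, Z=0) weight 1/27
  (Y=4, X=1, Z=1) weight 2/81
  (Y=4, X=1, Z=2) weight 4/81
Group by X:
  weight(X=0) = 1/6
  weight(X=1) = 1/9
Total weight = 1/6 + 1/9 = 5/18
P(X=0 | obs) = 1/6 / 5/18 = 3/5
P(X=1 | obs) = 1/9 / 5/18 = 2/5

P(X=0) = 3/5, P(X=1) = 2/5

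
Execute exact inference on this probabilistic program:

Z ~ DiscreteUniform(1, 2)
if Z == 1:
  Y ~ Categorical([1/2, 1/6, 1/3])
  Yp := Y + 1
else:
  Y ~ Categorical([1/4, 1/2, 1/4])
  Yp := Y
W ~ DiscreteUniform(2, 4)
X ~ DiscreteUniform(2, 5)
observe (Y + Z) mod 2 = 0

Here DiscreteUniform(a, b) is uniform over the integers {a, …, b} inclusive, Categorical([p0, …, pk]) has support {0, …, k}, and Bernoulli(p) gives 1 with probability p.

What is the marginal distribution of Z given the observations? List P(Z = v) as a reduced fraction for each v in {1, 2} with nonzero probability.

P(Z=1) = 1/4, P(Z=2) = 3/4

Enumerate traces; 36 have nonzero weight after conditioning:
  (Z=1, Y=1, W=2, X=2) weight 1/144
  (Z=1, Y=1, W=2, X=3) weight 1/144
  (Z=1, Y=1, W=2, X=4) weight 1/144
  (Z=1, Y=1, W=2, X=5) weight 1/144
  (Z=1, Y=1, W=3, X=2) weight 1/144
  (Z=1, Y=1, W=3, X=3) weight 1/144
  (Z=1, Y=1, W=3, X=4) weight 1/144
  (Z=1, Y=1, W=3, X=5) weight 1/144
  (Z=2, Y=0, W=2, X=2) weight 1/96
  … 27 more
Group by Z:
  weight(Z=1) = 1/12
  weight(Z=2) = 1/4
Total weight = 1/12 + 1/4 = 1/3
P(Z=1 | obs) = 1/12 / 1/3 = 1/4
P(Z=2 | obs) = 1/4 / 1/3 = 3/4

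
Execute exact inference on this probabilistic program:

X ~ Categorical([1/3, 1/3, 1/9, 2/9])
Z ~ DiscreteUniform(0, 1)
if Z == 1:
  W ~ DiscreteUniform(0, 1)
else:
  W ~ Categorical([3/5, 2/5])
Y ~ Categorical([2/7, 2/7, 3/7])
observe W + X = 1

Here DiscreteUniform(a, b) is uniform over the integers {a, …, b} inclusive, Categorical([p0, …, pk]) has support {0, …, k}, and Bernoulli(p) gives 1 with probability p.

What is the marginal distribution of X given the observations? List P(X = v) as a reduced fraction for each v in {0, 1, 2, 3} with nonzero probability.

P(X=0) = 9/20, P(X=1) = 11/20

Enumerate traces; 12 have nonzero weight after conditioning:
  (X=0, Z=0, W=1, Y=0) weight 2/105
  (X=0, Z=0, W=1, Y=1) weight 2/105
  (X=0, Z=0, W=1, Y=2) weight 1/35
  (X=0, Z=1, W=1, Y=0) weight 1/42
  (X=0, Z=1, W=1, Y=1) weight 1/42
  (X=0, Z=1, W=1, Y=2) weight 1/28
  (X=1, Z=0, W=0, Y=0) weight 1/35
  (X=1, Z=0, W=0, Y=1) weight 1/35
  … 4 more
Group by X:
  weight(X=0) = 3/20
  weight(X=1) = 11/60
Total weight = 3/20 + 11/60 = 1/3
P(X=0 | obs) = 3/20 / 1/3 = 9/20
P(X=1 | obs) = 11/60 / 1/3 = 11/20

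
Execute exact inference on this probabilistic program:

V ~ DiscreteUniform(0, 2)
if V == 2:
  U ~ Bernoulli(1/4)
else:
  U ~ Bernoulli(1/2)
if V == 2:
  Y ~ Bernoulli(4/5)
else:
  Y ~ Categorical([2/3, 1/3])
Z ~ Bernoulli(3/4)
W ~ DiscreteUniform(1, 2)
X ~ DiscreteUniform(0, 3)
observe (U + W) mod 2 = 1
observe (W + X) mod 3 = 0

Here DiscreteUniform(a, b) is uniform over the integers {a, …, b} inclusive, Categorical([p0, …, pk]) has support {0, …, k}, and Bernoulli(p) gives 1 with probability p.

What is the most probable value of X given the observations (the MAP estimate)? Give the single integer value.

Enumerate traces; 24 have nonzero weight after conditioning:
  (V=0, U=0, Y=0, Z=0, W=1, X=2) weight 1/288
  (V=0, U=0, Y=0, Z=1, W=1, X=2) weight 1/96
  (V=0, U=0, Y=1, Z=0, W=1, X=2) weight 1/576
  (V=0, U=0, Y=1, Z=1, W=1, X=2) weight 1/192
  (V=0, U=1, Y=0, Z=0, W=2, X=1) weight 1/288
  (V=0, U=1, Y=0, Z=1, W=2, X=1) weight 1/96
  (V=0, U=1, Y=1, Z=0, W=2, X=1) weight 1/576
  (V=0, U=1, Y=1, Z=1, W=2, X=1) weight 1/192
  … 16 more
Group by X:
  weight(X=1) = 5/96
  weight(X=2) = 7/96
Total weight = 5/96 + 7/96 = 1/8
P(X=1 | obs) = 5/96 / 1/8 = 5/12
P(X=2 | obs) = 7/96 / 1/8 = 7/12
argmax = 2

argmax_v P(X = v | obs) = 2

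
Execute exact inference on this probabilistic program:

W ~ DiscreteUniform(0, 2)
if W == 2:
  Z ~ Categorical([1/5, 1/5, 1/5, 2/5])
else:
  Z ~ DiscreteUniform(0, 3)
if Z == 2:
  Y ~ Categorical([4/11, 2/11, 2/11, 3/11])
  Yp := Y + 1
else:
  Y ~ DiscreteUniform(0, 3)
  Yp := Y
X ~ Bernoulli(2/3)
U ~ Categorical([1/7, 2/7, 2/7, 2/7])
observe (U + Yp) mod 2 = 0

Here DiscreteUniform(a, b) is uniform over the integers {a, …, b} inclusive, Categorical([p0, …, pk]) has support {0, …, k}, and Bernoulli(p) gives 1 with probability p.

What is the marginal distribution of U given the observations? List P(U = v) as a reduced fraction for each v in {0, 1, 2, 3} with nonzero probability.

Enumerate traces; 192 have nonzero weight after conditioning:
  (W=0, Z=0, Y=0, X=0, U=0) weight 1/1008
  (W=0, Z=0, Y=0, X=0, U=2) weight 1/504
  (W=0, Z=0, Y=0, X=1, U=0) weight 1/504
  (W=0, Z=0, Y=0, X=1, U=2) weight 1/252
  (W=0, Z=0, Y=1, X=0, U=1) weight 1/504
  (W=0, Z=0, Y=1, X=0, U=3) weight 1/504
  (W=0, Z=0, Y=1, X=1, U=1) weight 1/252
  (W=0, Z=0, Y=1, X=1, U=3) weight 1/252
  … 184 more
Group by U:
  weight(U=0) = 323/4620
  weight(U=1) = 337/2310
  weight(U=2) = 323/2310
  weight(U=3) = 337/2310
Total weight = 323/4620 + 337/2310 + 323/2310 + 337/2310 = 331/660
P(U=0 | obs) = 323/4620 / 331/660 = 323/2317
P(U=1 | obs) = 337/2310 / 331/660 = 674/2317
P(U=2 | obs) = 323/2310 / 331/660 = 646/2317
P(U=3 | obs) = 337/2310 / 331/660 = 674/2317

P(U=0) = 323/2317, P(U=1) = 674/2317, P(U=2) = 646/2317, P(U=3) = 674/2317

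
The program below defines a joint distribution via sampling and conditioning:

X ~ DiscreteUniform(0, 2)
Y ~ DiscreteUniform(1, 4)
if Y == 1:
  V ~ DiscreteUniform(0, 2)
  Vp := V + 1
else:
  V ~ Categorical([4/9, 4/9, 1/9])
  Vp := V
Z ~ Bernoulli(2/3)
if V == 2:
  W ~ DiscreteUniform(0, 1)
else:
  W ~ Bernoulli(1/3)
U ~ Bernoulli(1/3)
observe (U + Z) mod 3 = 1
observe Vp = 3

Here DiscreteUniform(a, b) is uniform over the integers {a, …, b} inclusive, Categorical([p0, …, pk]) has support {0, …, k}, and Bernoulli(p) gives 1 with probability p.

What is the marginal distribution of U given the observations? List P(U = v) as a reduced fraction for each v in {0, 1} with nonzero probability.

Enumerate traces; 12 have nonzero weight after conditioning:
  (X=0, Y=1, V=2, Z=0, W=0, U=1) weight 1/648
  (X=0, Y=1, V=2, Z=0, W=1, U=1) weight 1/648
  (X=0, Y=1, V=2, Z=1, W=0, U=0) weight 1/162
  (X=0, Y=1, V=2, Z=1, W=1, U=0) weight 1/162
  (X=1, Y=1, V=2, Z=0, W=0, U=1) weight 1/648
  (X=1, Y=1, V=2, Z=0, W=1, U=1) weight 1/648
  (X=1, Y=1, V=2, Z=1, W=0, U=0) weight 1/162
  (X=1, Y=1, V=2, Z=1, W=1, U=0) weight 1/162
  … 4 more
Group by U:
  weight(U=0) = 1/27
  weight(U=1) = 1/108
Total weight = 1/27 + 1/108 = 5/108
P(U=0 | obs) = 1/27 / 5/108 = 4/5
P(U=1 | obs) = 1/108 / 5/108 = 1/5

P(U=0) = 4/5, P(U=1) = 1/5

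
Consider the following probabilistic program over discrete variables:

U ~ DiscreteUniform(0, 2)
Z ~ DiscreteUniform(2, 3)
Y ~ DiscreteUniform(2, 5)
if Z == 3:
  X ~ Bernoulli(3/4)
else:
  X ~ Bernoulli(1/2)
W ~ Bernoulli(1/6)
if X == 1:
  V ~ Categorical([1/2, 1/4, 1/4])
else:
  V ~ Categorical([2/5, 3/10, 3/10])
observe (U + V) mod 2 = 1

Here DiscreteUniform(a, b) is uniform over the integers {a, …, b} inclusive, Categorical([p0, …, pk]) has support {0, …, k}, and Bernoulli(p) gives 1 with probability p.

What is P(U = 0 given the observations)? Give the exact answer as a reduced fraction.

Enumerate traces; 128 have nonzero weight after conditioning:
  (U=0, Z=2, Y=2, X=0, W=0, V=1) weight 1/192
  (U=0, Z=2, Y=2, X=0, W=1, V=1) weight 1/960
  (U=0, Z=2, Y=2, X=1, W=0, V=1) weight 5/1152
  (U=0, Z=2, Y=2, X=1, W=1, V=1) weight 1/1152
  (U=0, Z=2, Y=3, X=0, W=0, V=1) weight 1/192
  (U=0, Z=2, Y=3, X=0, W=1, V=1) weight 1/960
  (U=0, Z=2, Y=3, X=1, W=0, V=1) weight 5/1152
  (U=0, Z=2, Y=3, X=1, W=1, V=1) weight 1/1152
  (U=1, Z=2, Y=2, X=0, W=0, V=0) weight 1/144
  (U=2, Z=2, Y=2, X=0, W=0, V=1) weight 1/192
  … 118 more
Group by U:
  weight(U=0) = 43/480
  weight(U=1) = 39/160
  weight(U=2) = 43/480
Total weight = 43/480 + 39/160 + 43/480 = 203/480
P(U=0 | obs) = 43/480 / 203/480 = 43/203
P(U=1 | obs) = 39/160 / 203/480 = 117/203
P(U=2 | obs) = 43/480 / 203/480 = 43/203

P(U = 0 | obs) = 43/203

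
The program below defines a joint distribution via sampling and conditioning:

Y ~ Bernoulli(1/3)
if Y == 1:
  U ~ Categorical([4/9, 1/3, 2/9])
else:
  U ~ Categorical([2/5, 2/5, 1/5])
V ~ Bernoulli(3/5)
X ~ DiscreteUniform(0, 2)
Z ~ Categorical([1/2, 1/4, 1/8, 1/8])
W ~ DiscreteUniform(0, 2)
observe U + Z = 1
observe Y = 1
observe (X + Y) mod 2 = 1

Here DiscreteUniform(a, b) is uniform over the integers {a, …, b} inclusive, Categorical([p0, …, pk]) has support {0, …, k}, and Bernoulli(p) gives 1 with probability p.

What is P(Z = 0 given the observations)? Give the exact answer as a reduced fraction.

P(Z = 0 | obs) = 3/5

Enumerate traces; 24 have nonzero weight after conditioning:
  (Y=1, U=0, V=0, X=0, Z=1, W=0) weight 2/1215
  (Y=1, U=0, V=0, X=0, Z=1, W=1) weight 2/1215
  (Y=1, U=0, V=0, X=0, Z=1, W=2) weight 2/1215
  (Y=1, U=0, V=0, X=2, Z=1, W=0) weight 2/1215
  (Y=1, U=0, V=0, X=2, Z=1, W=1) weight 2/1215
  (Y=1, U=0, V=0, X=2, Z=1, W=2) weight 2/1215
  (Y=1, U=0, V=1, X=0, Z=1, W=0) weight 1/405
  (Y=1, U=0, V=1, X=0, Z=1, W=1) weight 1/405
  (Y=1, U=1, V=0, X=0, Z=0, W=0) weight 1/405
  … 15 more
Group by Z:
  weight(Z=0) = 1/27
  weight(Z=1) = 2/81
Total weight = 1/27 + 2/81 = 5/81
P(Z=0 | obs) = 1/27 / 5/81 = 3/5
P(Z=1 | obs) = 2/81 / 5/81 = 2/5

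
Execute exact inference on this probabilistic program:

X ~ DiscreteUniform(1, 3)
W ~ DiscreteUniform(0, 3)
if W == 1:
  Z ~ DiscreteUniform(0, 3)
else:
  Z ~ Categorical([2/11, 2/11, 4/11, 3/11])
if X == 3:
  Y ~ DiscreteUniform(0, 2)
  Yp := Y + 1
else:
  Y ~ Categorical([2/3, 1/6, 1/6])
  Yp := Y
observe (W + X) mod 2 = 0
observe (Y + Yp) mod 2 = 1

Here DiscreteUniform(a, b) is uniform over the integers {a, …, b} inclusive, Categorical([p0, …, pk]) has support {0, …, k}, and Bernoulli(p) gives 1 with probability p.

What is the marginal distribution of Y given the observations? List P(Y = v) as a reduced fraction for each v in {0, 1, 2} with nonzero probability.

Enumerate traces; 24 have nonzero weight after conditioning:
  (X=3, W=1, Z=0, Y=0) weight 1/144
  (X=3, W=1, Z=0, Y=1) weight 1/144
  (X=3, W=1, Z=0, Y=2) weight 1/144
  (X=3, W=1, Z=1, Y=0) weight 1/144
  (X=3, W=1, Z=1, Y=1) weight 1/144
  (X=3, W=1, Z=1, Y=2) weight 1/144
  (X=3, W=1, Z=2, Y=0) weight 1/144
  (X=3, W=1, Z=2, Y=1) weight 1/144
  … 16 more
Group by Y:
  weight(Y=0) = 1/18
  weight(Y=1) = 1/18
  weight(Y=2) = 1/18
Total weight = 1/18 + 1/18 + 1/18 = 1/6
P(Y=0 | obs) = 1/18 / 1/6 = 1/3
P(Y=1 | obs) = 1/18 / 1/6 = 1/3
P(Y=2 | obs) = 1/18 / 1/6 = 1/3

P(Y=0) = 1/3, P(Y=1) = 1/3, P(Y=2) = 1/3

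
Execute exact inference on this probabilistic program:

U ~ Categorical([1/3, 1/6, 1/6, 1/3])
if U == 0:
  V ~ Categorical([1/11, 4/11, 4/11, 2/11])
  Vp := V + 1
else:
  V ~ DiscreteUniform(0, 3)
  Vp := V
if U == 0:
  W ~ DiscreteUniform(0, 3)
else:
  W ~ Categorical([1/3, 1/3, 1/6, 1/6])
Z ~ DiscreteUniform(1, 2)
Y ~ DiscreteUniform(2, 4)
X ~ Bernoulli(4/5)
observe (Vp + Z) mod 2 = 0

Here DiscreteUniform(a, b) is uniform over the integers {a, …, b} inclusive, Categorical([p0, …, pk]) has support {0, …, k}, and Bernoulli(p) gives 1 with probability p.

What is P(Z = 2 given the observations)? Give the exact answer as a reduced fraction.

P(Z = 2 | obs) = 17/33

Enumerate traces; 384 have nonzero weight after conditioning:
  (U=0, V=0, W=0, Z=1, Y=2, X=0) weight 1/3960
  (U=0, V=0, W=0, Z=1, Y=2, X=1) weight 1/990
  (U=0, V=0, W=0, Z=1, Y=3, X=0) weight 1/3960
  (U=0, V=0, W=0, Z=1, Y=3, X=1) weight 1/990
  (U=0, V=0, W=0, Z=1, Y=4, X=0) weight 1/3960
  (U=0, V=0, W=0, Z=1, Y=4, X=1) weight 1/990
  (U=0, V=0, W=1, Z=1, Y=2, X=0) weight 1/3960
  (U=0, V=0, W=1, Z=1, Y=2, X=1) weight 1/990
  (U=0, V=1, W=0, Z=2, Y=2, X=0) weight 1/990
  … 375 more
Group by Z:
  weight(Z=1) = 8/33
  weight(Z=2) = 17/66
Total weight = 8/33 + 17/66 = 1/2
P(Z=1 | obs) = 8/33 / 1/2 = 16/33
P(Z=2 | obs) = 17/66 / 1/2 = 17/33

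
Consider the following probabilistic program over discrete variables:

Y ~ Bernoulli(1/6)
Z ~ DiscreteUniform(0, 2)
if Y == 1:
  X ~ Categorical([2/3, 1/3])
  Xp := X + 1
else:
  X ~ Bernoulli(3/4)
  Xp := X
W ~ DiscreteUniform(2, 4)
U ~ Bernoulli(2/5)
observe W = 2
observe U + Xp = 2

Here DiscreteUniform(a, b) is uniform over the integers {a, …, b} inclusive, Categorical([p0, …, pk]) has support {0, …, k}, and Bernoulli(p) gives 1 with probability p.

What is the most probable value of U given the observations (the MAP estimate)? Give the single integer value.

argmax_v P(U = v | obs) = 1

Enumerate traces; 9 have nonzero weight after conditioning:
  (Y=0, Z=0, X=1, W=2, U=1) weight 1/36
  (Y=0, Z=1, X=1, W=2, U=1) weight 1/36
  (Y=0, Z=2, X=1, W=2, U=1) weight 1/36
  (Y=1, Z=0, X=0, W=2, U=1) weight 2/405
  (Y=1, Z=0, X=1, W=2, U=0) weight 1/270
  (Y=1, Z=1, X=0, W=2, U=1) weight 2/405
  (Y=1, Z=1, X=1, W=2, U=0) weight 1/270
  (Y=1, Z=2, X=0, W=2, U=1) weight 2/405
  … 1 more
Group by U:
  weight(U=0) = 1/90
  weight(U=1) = 53/540
Total weight = 1/90 + 53/540 = 59/540
P(U=0 | obs) = 1/90 / 59/540 = 6/59
P(U=1 | obs) = 53/540 / 59/540 = 53/59
argmax = 1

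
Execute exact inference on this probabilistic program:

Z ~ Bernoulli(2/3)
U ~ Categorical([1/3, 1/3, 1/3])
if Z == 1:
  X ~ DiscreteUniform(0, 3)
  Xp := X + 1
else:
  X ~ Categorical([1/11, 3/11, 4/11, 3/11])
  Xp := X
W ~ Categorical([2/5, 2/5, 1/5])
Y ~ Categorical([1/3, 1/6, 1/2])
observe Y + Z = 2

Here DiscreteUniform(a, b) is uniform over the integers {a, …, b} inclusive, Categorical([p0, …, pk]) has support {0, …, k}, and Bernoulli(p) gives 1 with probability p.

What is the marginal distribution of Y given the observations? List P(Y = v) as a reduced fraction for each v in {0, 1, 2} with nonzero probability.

P(Y=1) = 2/5, P(Y=2) = 3/5

Enumerate traces; 72 have nonzero weight after conditioning:
  (Z=0, U=0, X=0, W=0, Y=2) weight 1/495
  (Z=0, U=0, X=0, W=1, Y=2) weight 1/495
  (Z=0, U=0, X=0, W=2, Y=2) weight 1/990
  (Z=0, U=0, X=1, W=0, Y=2) weight 1/165
  (Z=0, U=0, X=1, W=1, Y=2) weight 1/165
  (Z=0, U=0, X=1, W=2, Y=2) weight 1/330
  (Z=0, U=0, X=2, W=0, Y=2) weight 4/495
  (Z=0, U=0, X=2, W=1, Y=2) weight 4/495
  (Z=1, U=0, X=0, W=0, Y=1) weight 1/270
  … 63 more
Group by Y:
  weight(Y=1) = 1/9
  weight(Y=2) = 1/6
Total weight = 1/9 + 1/6 = 5/18
P(Y=1 | obs) = 1/9 / 5/18 = 2/5
P(Y=2 | obs) = 1/6 / 5/18 = 3/5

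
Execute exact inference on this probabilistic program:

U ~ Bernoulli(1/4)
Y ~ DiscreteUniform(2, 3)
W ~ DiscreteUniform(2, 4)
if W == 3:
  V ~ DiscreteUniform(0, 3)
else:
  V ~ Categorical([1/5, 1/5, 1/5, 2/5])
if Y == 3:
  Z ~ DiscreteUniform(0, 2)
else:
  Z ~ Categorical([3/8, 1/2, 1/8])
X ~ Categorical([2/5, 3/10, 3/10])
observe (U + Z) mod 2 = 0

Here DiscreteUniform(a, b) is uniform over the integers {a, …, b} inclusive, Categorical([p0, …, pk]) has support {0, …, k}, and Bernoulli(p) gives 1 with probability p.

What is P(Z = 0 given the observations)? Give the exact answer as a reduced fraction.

P(Z = 0 | obs) = 51/104

Enumerate traces; 216 have nonzero weight after conditioning:
  (U=0, Y=2, W=2, V=0, Z=0, X=0) weight 3/800
  (U=0, Y=2, W=2, V=0, Z=0, X=1) weight 9/3200
  (U=0, Y=2, W=2, V=0, Z=0, X=2) weight 9/3200
  (U=0, Y=2, W=2, V=0, Z=2, X=0) weight 1/800
  (U=0, Y=2, W=2, V=0, Z=2, X=1) weight 3/3200
  (U=0, Y=2, W=2, V=0, Z=2, X=2) weight 3/3200
  (U=0, Y=2, W=2, V=1, Z=0, X=0) weight 3/800
  (U=0, Y=2, W=2, V=1, Z=0, X=1) weight 9/3200
  (U=1, Y=2, W=2, V=0, Z=1, X=0) weight 1/600
  … 207 more
Group by Z:
  weight(Z=0) = 17/64
  weight(Z=1) = 5/48
  weight(Z=2) = 11/64
Total weight = 17/64 + 5/48 + 11/64 = 13/24
P(Z=0 | obs) = 17/64 / 13/24 = 51/104
P(Z=1 | obs) = 5/48 / 13/24 = 5/26
P(Z=2 | obs) = 11/64 / 13/24 = 33/104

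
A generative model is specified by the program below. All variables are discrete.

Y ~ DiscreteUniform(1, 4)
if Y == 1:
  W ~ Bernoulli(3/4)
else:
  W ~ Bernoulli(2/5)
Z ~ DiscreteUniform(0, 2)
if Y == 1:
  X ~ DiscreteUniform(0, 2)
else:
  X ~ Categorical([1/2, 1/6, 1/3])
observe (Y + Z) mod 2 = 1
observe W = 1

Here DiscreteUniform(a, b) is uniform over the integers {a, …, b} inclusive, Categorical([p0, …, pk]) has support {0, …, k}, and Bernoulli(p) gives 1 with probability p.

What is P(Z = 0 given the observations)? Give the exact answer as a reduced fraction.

P(Z = 0 | obs) = 23/62

Enumerate traces; 18 have nonzero weight after conditioning:
  (Y=1, W=1, Z=0, X=0) weight 1/48
  (Y=1, W=1, Z=0, X=1) weight 1/48
  (Y=1, W=1, Z=0, X=2) weight 1/48
  (Y=1, W=1, Z=2, X=0) weight 1/48
  (Y=1, W=1, Z=2, X=1) weight 1/48
  (Y=1, W=1, Z=2, X=2) weight 1/48
  (Y=2, W=1, Z=1, X=0) weight 1/60
  (Y=2, W=1, Z=1, X=1) weight 1/180
  … 10 more
Group by Z:
  weight(Z=0) = 23/240
  weight(Z=1) = 1/15
  weight(Z=2) = 23/240
Total weight = 23/240 + 1/15 + 23/240 = 31/120
P(Z=0 | obs) = 23/240 / 31/120 = 23/62
P(Z=1 | obs) = 1/15 / 31/120 = 8/31
P(Z=2 | obs) = 23/240 / 31/120 = 23/62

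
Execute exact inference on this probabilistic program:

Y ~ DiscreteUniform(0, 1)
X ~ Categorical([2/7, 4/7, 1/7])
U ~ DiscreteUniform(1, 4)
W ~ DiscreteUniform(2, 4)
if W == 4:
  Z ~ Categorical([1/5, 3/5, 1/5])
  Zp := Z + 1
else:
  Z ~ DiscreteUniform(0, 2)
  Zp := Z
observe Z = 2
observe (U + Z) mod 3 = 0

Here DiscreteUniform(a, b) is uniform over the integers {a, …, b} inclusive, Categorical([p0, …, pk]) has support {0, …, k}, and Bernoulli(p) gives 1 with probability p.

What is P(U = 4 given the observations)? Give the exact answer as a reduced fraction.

P(U = 4 | obs) = 1/2

Enumerate traces; 36 have nonzero weight after conditioning:
  (Y=0, X=0, U=1, W=2, Z=2) weight 1/252
  (Y=0, X=0, U=1, W=3, Z=2) weight 1/252
  (Y=0, X=0, U=1, W=4, Z=2) weight 1/420
  (Y=0, X=0, U=4, W=2, Z=2) weight 1/252
  (Y=0, X=0, U=4, W=3, Z=2) weight 1/252
  (Y=0, X=0, U=4, W=4, Z=2) weight 1/420
  (Y=0, X=1, U=1, W=2, Z=2) weight 1/126
  (Y=0, X=1, U=1, W=3, Z=2) weight 1/126
  … 28 more
Group by U:
  weight(U=1) = 13/180
  weight(U=4) = 13/180
Total weight = 13/180 + 13/180 = 13/90
P(U=1 | obs) = 13/180 / 13/90 = 1/2
P(U=4 | obs) = 13/180 / 13/90 = 1/2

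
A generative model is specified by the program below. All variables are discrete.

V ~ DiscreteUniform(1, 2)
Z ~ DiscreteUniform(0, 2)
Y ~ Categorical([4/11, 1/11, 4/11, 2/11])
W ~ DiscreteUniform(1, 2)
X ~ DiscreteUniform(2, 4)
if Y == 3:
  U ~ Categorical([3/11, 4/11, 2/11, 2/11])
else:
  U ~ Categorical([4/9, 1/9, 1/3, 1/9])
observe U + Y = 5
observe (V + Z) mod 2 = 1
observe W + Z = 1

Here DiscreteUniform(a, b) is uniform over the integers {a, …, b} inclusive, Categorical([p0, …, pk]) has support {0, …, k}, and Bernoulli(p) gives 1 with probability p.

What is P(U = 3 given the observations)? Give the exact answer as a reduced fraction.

Enumerate traces; 6 have nonzero weight after conditioning:
  (V=1, Z=0, Y=2, W=1, X=2, U=3) weight 1/891
  (V=1, Z=0, Y=2, W=1, X=3, U=3) weight 1/891
  (V=1, Z=0, Y=2, W=1, X=4, U=3) weight 1/891
  (V=1, Z=0, Y=3, W=1, X=2, U=2) weight 1/1089
  (V=1, Z=0, Y=3, W=1, X=3, U=2) weight 1/1089
  (V=1, Z=0, Y=3, W=1, X=4, U=2) weight 1/1089
Group by U:
  weight(U=2) = 1/363
  weight(U=3) = 1/297
Total weight = 1/363 + 1/297 = 20/3267
P(U=2 | obs) = 1/363 / 20/3267 = 9/20
P(U=3 | obs) = 1/297 / 20/3267 = 11/20

P(U = 3 | obs) = 11/20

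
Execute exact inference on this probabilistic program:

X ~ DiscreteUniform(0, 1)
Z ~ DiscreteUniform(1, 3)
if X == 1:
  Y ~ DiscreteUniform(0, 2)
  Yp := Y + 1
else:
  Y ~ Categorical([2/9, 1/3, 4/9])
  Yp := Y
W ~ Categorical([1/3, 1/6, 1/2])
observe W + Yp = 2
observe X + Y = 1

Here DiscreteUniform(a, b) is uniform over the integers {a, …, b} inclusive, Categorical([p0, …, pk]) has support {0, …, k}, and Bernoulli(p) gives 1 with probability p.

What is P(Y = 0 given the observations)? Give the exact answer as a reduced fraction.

P(Y = 0 | obs) = 1/2

Enumerate traces; 6 have nonzero weight after conditioning:
  (X=0, Z=1, Y=1, W=1) weight 1/108
  (X=0, Z=2, Y=1, W=1) weight 1/108
  (X=0, Z=3, Y=1, W=1) weight 1/108
  (X=1, Z=1, Y=0, W=1) weight 1/108
  (X=1, Z=2, Y=0, W=1) weight 1/108
  (X=1, Z=3, Y=0, W=1) weight 1/108
Group by Y:
  weight(Y=0) = 1/36
  weight(Y=1) = 1/36
Total weight = 1/36 + 1/36 = 1/18
P(Y=0 | obs) = 1/36 / 1/18 = 1/2
P(Y=1 | obs) = 1/36 / 1/18 = 1/2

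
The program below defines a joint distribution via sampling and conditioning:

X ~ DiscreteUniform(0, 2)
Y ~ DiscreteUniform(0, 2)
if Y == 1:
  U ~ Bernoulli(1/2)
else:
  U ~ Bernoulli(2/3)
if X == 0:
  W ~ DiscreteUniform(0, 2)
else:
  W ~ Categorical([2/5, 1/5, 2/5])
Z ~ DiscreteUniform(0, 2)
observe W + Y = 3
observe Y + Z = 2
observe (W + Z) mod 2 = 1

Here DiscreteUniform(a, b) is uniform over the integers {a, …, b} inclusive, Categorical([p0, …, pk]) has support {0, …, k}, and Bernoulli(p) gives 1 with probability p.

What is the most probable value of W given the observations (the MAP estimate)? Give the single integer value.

Enumerate traces; 12 have nonzero weight after conditioning:
  (X=0, Y=1, U=0, W=2, Z=1) weight 1/162
  (X=0, Y=1, U=1, W=2, Z=1) weight 1/162
  (X=0, Y=2, U=0, W=1, Z=0) weight 1/243
  (X=0, Y=2, U=1, W=1, Z=0) weight 2/243
  (X=1, Y=1, U=0, W=2, Z=1) weight 1/135
  (X=1, Y=1, U=1, W=2, Z=1) weight 1/135
  (X=1, Y=2, U=0, W=1, Z=0) weight 1/405
  (X=1, Y=2, U=1, W=1, Z=0) weight 2/405
  … 4 more
Group by W:
  weight(W=1) = 11/405
  weight(W=2) = 17/405
Total weight = 11/405 + 17/405 = 28/405
P(W=1 | obs) = 11/405 / 28/405 = 11/28
P(W=2 | obs) = 17/405 / 28/405 = 17/28
argmax = 2

argmax_v P(W = v | obs) = 2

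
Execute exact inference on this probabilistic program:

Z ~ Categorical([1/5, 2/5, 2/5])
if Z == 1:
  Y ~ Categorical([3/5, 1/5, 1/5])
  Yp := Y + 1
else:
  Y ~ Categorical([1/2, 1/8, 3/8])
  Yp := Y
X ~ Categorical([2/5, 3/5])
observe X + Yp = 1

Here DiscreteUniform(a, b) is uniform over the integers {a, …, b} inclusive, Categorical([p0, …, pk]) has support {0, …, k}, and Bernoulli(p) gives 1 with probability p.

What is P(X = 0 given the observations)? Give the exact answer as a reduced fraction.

P(X = 0 | obs) = 7/17

Enumerate traces; 5 have nonzero weight after conditioning:
  (Z=0, Y=0, X=1) weight 3/50
  (Z=0, Y=1, X=0) weight 1/100
  (Z=1, Y=0, X=0) weight 12/125
  (Z=2, Y=0, X=1) weight 3/25
  (Z=2, Y=1, X=0) weight 1/50
Group by X:
  weight(X=0) = 63/500
  weight(X=1) = 9/50
Total weight = 63/500 + 9/50 = 153/500
P(X=0 | obs) = 63/500 / 153/500 = 7/17
P(X=1 | obs) = 9/50 / 153/500 = 10/17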